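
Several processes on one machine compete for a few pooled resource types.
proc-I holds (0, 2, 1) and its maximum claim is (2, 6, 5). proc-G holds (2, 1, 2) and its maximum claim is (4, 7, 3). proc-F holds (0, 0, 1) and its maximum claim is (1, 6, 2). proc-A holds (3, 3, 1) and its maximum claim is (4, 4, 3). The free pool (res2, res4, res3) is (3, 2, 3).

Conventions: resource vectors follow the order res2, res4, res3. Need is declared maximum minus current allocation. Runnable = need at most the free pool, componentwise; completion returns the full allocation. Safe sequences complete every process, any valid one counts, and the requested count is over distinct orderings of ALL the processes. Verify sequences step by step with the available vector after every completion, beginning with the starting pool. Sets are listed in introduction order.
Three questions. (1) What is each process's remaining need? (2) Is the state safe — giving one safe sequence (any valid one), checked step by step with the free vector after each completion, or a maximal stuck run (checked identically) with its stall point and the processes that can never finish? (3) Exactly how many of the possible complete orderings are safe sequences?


(1) Need matrix, components ordered res2, res4, res3:
  proc-I: (2, 4, 4)
  proc-G: (2, 6, 1)
  proc-F: (1, 6, 1)
  proc-A: (1, 1, 2)
(2) SAFE. One safe sequence: proc-A, proc-I, proc-F, proc-G.
Key observation: the first exact fit in this order is proc-I — it needs (2, 4, 4) with (6, 5, 4) free, meeting a requested resource to the last unit.
Check, step by step:
  pool = (3, 2, 3)
  run proc-A (needs (1, 1, 2), free (3, 2, 3)); after release of (3, 3, 1) the pool is (6, 5, 4)
  run proc-I (needs (2, 4, 4), free (6, 5, 4)); after release of (0, 2, 1) the pool is (6, 7, 5)
  run proc-F (needs (1, 6, 1), free (6, 7, 5)); after release of (0, 0, 1) the pool is (6, 7, 6)
  run proc-G (needs (2, 6, 1), free (6, 7, 6)); after release of (2, 1, 2) the pool is (8, 8, 8)
(3) The exact count: 2 of the possible complete orderings are safe sequences.


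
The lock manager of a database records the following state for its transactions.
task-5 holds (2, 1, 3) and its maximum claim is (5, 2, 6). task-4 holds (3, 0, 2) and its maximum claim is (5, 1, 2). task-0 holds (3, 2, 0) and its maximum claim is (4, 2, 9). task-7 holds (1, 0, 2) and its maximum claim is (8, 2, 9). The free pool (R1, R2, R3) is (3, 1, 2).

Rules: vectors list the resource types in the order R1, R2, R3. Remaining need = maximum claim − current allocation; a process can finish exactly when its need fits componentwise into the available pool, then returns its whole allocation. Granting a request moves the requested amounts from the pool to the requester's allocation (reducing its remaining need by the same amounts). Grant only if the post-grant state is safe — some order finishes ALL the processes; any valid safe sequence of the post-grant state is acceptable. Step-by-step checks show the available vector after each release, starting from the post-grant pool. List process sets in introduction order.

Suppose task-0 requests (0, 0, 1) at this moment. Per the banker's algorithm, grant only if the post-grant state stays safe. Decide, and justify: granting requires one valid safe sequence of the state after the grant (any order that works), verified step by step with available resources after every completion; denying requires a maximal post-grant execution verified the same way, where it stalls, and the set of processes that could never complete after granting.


DENY — the pretend-granted state is unsafe.
Key observation: no order helps: past task-4, task-5, the free pool tops out at (8, 2, 6), below what each blocked process needs in R3.
On the post-grant state, task-4, task-5 is a maximal run — nothing extends it. Step-by-step check:
  pool = (3, 1, 1)
  task-4 needs (2, 1, 0) <= (3, 1, 1) -> finishes; pool += (3, 0, 2) = (6, 1, 3)
  task-5 needs (3, 1, 3) <= (6, 1, 3) -> finishes; pool += (2, 1, 3) = (8, 2, 6)
  task-0 cannot run: need (1, 0, 8) vs free (8, 2, 6) (insufficient R3)
  task-7 cannot run: need (7, 2, 7) vs free (8, 2, 6) (insufficient R3)
Processes that could never finish after the grant: task-0 and task-7.


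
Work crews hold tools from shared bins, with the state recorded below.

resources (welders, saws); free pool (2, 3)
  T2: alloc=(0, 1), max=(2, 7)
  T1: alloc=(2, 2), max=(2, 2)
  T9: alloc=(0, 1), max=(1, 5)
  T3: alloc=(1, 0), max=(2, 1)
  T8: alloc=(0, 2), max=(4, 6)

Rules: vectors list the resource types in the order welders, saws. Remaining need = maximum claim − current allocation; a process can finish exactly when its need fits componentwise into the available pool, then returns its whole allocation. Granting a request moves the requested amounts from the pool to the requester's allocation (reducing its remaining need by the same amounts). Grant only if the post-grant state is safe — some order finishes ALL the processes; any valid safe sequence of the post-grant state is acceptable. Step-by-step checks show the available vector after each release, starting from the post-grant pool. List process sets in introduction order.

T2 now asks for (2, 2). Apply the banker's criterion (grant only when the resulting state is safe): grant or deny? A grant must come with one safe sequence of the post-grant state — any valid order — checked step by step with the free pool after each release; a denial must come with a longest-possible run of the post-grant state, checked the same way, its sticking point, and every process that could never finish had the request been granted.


DENY. Granting would leave the state unsafe.
Key observation: the wall is saws: completing T1, T3 brings the pool only to (3, 3), and all the rest need more.
On the post-grant state, T1, T3 is a maximal run — nothing extends it. Step-by-step check:
  pool = (0, 1)
  T1 needs (0, 0) <= (0, 1) -> finishes; pool += (2, 2) = (2, 3)
  T3 needs (1, 1) <= (2, 3) -> finishes; pool += (1, 0) = (3, 3)
  T2 cannot run: need (0, 4) vs free (3, 3) (insufficient saws)
  T9 cannot run: need (1, 4) vs free (3, 3) (insufficient saws)
  T8 cannot run: need (4, 4) vs free (3, 3) (insufficient welders and saws)
Had the request been granted, T2, T9 and T8 could never finish.


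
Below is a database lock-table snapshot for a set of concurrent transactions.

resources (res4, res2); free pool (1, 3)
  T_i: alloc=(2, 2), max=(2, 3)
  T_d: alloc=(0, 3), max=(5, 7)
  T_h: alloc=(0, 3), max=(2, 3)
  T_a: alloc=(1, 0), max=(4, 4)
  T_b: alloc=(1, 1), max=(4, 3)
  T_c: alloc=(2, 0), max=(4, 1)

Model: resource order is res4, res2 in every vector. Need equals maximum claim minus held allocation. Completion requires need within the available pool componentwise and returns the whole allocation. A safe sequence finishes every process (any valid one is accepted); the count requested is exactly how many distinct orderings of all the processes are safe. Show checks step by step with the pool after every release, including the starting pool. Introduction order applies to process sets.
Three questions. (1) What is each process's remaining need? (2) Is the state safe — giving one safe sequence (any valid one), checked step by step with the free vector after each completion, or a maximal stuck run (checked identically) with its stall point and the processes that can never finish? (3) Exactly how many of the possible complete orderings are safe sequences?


(1) Remaining need (order res4, res2):
  T_i: (0, 1)
  T_d: (5, 4)
  T_h: (2, 0)
  T_a: (3, 4)
  T_b: (3, 2)
  T_c: (2, 1)
(2) SAFE. One safe sequence: T_i, T_b, T_a, T_c, T_d, T_h.
Key observation: T_b marks the first exact bind of the order: its need (3, 2) fits the free (3, 5) with zero slack on a requested resource.
Walking it through:
  pool = (1, 3)
  run T_i (needs (0, 1), free (1, 3)); after release of (2, 2) the pool is (3, 5)
  run T_b (needs (3, 2), free (3, 5)); after release of (1, 1) the pool is (4, 6)
  run T_a (needs (3, 4), free (4, 6)); after release of (1, 0) the pool is (5, 6)
  run T_c (needs (2, 1), free (5, 6)); after release of (2, 0) the pool is (7, 6)
  run T_d (needs (5, 4), free (7, 6)); after release of (0, 3) the pool is (7, 9)
  run T_h (needs (2, 0), free (7, 9)); after release of (0, 3) the pool is (7, 12)
(3) Exactly 70 of the possible complete orderings are safe sequences.


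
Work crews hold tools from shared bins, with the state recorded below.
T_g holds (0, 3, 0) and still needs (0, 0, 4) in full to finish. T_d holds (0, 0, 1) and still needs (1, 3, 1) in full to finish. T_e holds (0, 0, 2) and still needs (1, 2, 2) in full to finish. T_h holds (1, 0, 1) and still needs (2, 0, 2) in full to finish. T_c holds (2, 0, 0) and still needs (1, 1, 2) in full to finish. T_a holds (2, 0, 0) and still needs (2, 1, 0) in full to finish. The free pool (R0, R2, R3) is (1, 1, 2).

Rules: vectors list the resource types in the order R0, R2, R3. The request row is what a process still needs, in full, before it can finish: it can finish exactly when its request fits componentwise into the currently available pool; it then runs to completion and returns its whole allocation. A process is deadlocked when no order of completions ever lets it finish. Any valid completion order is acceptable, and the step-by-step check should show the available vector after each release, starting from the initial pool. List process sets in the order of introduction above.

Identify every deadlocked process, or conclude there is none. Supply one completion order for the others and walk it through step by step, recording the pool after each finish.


Deadlocked set: T_g, T_d and T_e.
Key observation: after T_c, T_h, T_a the pool peaks at (6, 1, 3), and each blocked process is short somewhere: T_g on R3; T_d on R2; T_e on R2.
One completion order for the rest: T_c, T_h, T_a. Walking it through:
  pool = (1, 1, 2)
  T_c needs (1, 1, 2) <= (1, 1, 2) -> finishes; pool += (2, 0, 0) = (3, 1, 2)
  T_h needs (2, 0, 2) <= (3, 1, 2) -> finishes; pool += (1, 0, 1) = (4, 1, 3)
  T_a needs (2, 1, 0) <= (4, 1, 3) -> finishes; pool += (2, 0, 0) = (6, 1, 3)
The stuck group stays short no matter what:
  blocked: T_g wants (0, 0, 4), pool (6, 1, 3) — not enough R3
  blocked: T_d wants (1, 3, 1), pool (6, 1, 3) — not enough R2
  blocked: T_e wants (1, 2, 2), pool (6, 1, 3) — not enough R2


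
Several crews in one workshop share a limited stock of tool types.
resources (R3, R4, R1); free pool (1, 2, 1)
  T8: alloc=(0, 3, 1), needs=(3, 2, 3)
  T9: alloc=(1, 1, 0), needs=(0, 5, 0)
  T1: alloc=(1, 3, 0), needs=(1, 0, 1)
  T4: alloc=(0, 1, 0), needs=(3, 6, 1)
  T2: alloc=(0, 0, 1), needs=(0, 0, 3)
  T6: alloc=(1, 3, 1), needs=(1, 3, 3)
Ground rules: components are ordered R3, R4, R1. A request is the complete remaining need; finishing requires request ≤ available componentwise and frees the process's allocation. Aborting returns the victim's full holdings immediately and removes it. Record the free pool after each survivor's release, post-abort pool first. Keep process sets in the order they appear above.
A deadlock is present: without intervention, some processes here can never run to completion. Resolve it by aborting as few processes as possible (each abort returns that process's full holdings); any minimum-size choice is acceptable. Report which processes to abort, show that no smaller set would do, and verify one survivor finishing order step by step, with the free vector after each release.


The answer: abort T8 and T2.
Key observation: T6 could never have finished before the abort; with (0, 3, 2) returned by T8 and T2, it fits at step 1.
Why nothing smaller works — every single abort fails: T8 alone leaves T2 blocked (short on R1); T9 alone leaves T8 blocked (short on R1); T1 alone leaves T8 blocked (short on R1); T4 alone leaves T8 blocked (short on R1); T2 alone leaves T8 blocked (short on R1); T6 alone leaves T8 blocked (short on R1).
One survivor order: T6, T9, T4, T1. Step-by-step check (post-abort pool first):
  pool = (1, 5, 3)
  run T6 (needs (1, 3, 3), free (1, 5, 3)); after release of (1, 3, 1) the pool is (2, 8, 4)
  run T9 (needs (0, 5, 0), free (2, 8, 4)); after release of (1, 1, 0) the pool is (3, 9, 4)
  run T4 (needs (3, 6, 1), free (3, 9, 4)); after release of (0, 1, 0) the pool is (3, 10, 4)
  run T1 (needs (1, 0, 1), free (3, 10, 4)); after release of (1, 3, 0) the pool is (4, 13, 4)


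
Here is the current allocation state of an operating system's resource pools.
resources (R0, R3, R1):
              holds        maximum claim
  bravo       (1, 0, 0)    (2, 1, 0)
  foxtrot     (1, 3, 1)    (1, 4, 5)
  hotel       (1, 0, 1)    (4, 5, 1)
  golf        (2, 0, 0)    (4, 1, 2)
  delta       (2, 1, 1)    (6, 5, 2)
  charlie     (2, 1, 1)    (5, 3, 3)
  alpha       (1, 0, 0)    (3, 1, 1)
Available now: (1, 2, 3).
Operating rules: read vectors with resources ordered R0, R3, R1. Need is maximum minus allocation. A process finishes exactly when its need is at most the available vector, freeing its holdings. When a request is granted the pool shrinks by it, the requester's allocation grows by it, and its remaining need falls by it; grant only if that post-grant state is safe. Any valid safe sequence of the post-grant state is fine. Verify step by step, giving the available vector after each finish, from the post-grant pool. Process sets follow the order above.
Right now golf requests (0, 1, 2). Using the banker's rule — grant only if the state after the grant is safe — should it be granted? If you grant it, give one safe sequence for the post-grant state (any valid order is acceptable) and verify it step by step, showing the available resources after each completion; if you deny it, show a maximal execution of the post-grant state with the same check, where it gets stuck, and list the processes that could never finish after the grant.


GRANT. The post-grant state is safe; one safe sequence: bravo, golf, charlie, foxtrot, hotel, delta, alpha.
Key observation: the grant leaves (1, 1, 1) free — enough for bravo, whose release restarts the cascade.
Step-by-step check of the post-grant state:
  pool = (1, 1, 1)
  run bravo (needs (1, 1, 0), free (1, 1, 1)); after release of (1, 0, 0) the pool is (2, 1, 1)
  run golf (needs (2, 0, 0), free (2, 1, 1)); after release of (2, 1, 2) the pool is (4, 2, 3)
  run charlie (needs (3, 2, 2), free (4, 2, 3)); after release of (2, 1, 1) the pool is (6, 3, 4)
  run foxtrot (needs (0, 1, 4), free (6, 3, 4)); after release of (1, 3, 1) the pool is (7, 6, 5)
  run hotel (needs (3, 5, 0), free (7, 6, 5)); after release of (1, 0, 1) the pool is (8, 6, 6)
  run delta (needs (4, 4, 1), free (8, 6, 6)); after release of (2, 1, 1) the pool is (10, 7, 7)
  run alpha (needs (2, 1, 1), free (10, 7, 7)); after release of (1, 0, 0) the pool is (11, 7, 7)


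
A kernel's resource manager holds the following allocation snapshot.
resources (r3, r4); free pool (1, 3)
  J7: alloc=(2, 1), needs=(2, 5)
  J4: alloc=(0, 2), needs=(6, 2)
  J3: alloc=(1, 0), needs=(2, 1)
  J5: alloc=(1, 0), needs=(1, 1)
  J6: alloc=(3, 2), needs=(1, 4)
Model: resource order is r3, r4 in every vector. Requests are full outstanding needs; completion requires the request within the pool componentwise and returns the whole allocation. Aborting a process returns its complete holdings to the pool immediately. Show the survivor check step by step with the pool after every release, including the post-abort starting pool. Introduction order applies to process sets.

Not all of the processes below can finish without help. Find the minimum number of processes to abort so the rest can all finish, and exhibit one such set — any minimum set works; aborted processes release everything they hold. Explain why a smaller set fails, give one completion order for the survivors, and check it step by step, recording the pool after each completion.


Abort J7.
Key observation: no ordering could ever have run J6 before the abort of J7; with (2, 1) back in the pool it fits at step 1.
Minimality: the empty abort set fails — the state is deadlocked as it stands.
The survivors complete as J6, J3, J5, J4. Check, step by step (starting from the post-abort pool):
  pool = (3, 4)
  J6: need (1, 4) fits (3, 4); releases (3, 2), pool now (6, 6)
  J3: need (2, 1) fits (6, 6); releases (1, 0), pool now (7, 6)
  J5: need (1, 1) fits (7, 6); releases (1, 0), pool now (8, 6)
  J4: need (6, 2) fits (8, 6); releases (0, 2), pool now (8, 8)


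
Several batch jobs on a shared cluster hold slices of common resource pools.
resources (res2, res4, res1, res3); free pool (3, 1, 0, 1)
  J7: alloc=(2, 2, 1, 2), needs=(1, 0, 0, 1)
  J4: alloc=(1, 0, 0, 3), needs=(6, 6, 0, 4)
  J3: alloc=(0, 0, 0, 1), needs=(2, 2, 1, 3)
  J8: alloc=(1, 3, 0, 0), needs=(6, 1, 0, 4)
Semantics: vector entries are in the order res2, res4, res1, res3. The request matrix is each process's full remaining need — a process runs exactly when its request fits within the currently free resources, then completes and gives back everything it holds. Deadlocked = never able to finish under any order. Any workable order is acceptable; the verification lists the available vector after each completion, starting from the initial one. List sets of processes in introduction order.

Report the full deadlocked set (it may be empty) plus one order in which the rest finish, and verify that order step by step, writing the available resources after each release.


Deadlocked: J4 and J8.
Key observation: the wall is res2: completing J7, J3 brings the pool only to (5, 3, 1, 4), and all the rest need more.
One completion order for the rest: J7, J3. Check, step by step:
  pool = (3, 1, 0, 1)
  J7: need (1, 0, 0, 1) fits (3, 1, 0, 1); releases (2, 2, 1, 2), pool now (5, 3, 1, 3)
  J3: need (2, 2, 1, 3) fits (5, 3, 1, 3); releases (0, 0, 0, 1), pool now (5, 3, 1, 4)
None of the blocked processes ever fits:
  J4 cannot run: need (6, 6, 0, 4) vs free (5, 3, 1, 4) (insufficient res2 and res4)
  J8 cannot run: need (6, 1, 0, 4) vs free (5, 3, 1, 4) (insufficient res2)


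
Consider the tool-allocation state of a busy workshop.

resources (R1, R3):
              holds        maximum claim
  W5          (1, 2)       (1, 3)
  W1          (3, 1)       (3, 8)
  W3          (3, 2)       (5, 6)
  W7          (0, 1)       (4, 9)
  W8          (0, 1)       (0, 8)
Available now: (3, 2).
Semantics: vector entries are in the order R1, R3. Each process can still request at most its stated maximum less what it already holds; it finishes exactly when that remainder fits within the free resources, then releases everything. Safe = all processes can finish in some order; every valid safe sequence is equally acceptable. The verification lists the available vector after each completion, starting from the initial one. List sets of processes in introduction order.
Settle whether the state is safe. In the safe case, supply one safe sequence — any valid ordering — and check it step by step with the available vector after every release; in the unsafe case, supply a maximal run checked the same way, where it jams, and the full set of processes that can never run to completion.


UNSAFE.
Key observation: the wall is R3: completing W5, W3 brings the pool only to (7, 6), and all the rest need more.
Going as far as possible: W5, W3; after that, nothing fits. Check, step by step:
  pool = (3, 2)
  W5 needs (0, 1) <= (3, 2) -> finishes; pool += (1, 2) = (4, 4)
  W3 needs (2, 4) <= (4, 4) -> finishes; pool += (3, 2) = (7, 6)
  W1 cannot run: need (0, 7) vs free (7, 6) (insufficient R3)
  W7 cannot run: need (4, 8) vs free (7, 6) (insufficient R3)
  W8 cannot run: need (0, 7) vs free (7, 6) (insufficient R3)
Permanently blocked: W1, W7 and W8.


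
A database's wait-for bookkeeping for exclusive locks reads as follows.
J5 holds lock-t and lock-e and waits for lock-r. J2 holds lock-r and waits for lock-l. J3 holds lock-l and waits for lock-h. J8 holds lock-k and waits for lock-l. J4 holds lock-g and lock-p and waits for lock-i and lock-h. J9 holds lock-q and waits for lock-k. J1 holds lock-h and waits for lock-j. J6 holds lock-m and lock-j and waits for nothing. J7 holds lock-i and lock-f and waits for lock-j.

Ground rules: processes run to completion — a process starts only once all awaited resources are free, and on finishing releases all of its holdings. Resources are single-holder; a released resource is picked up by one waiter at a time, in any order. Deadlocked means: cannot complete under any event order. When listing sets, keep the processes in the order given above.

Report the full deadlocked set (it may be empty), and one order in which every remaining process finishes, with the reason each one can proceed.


The deadlocked set is empty.
Key observation: every chain of waits terminates; starting from the processes that wait on nothing, all the rest unlock in turn.
A valid finishing order for the others: J6, J1, J3, J2, J7, J5, J8, J4, J9.
Walking it through:
  J6: no waits; runs immediately, freeing lock-m and lock-j
  run J1 (all its waits — lock-j — are resolved); releases lock-h
  run J3 (all its waits — lock-h — are resolved); releases lock-l
  run J2 (all its waits — lock-l — are resolved); releases lock-r
  run J7 (all its waits — lock-j — are resolved); releases lock-i and lock-f
  run J5 (all its waits — lock-r — are resolved); releases lock-t and lock-e
  run J8 (all its waits — lock-l — are resolved); releases lock-k
  run J4 (all its waits — lock-i and lock-h — are resolved); releases lock-g and lock-p
  run J9 (all its waits — lock-k — are resolved); releases lock-q


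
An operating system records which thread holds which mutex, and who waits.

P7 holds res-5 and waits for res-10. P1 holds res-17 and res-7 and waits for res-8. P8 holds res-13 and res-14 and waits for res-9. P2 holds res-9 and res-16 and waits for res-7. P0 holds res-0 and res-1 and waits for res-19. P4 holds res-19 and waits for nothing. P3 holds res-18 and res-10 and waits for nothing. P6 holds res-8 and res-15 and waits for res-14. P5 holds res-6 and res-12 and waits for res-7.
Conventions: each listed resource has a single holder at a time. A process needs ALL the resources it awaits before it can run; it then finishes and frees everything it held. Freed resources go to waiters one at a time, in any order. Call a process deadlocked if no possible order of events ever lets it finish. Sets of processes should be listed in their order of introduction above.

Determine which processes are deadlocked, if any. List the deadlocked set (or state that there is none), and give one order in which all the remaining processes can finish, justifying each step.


Deadlocked: P1, P8, P2, P6 and P5.
Key observation: along P1 -> P6 -> P8 -> P2 -> P1, each member waits on what the next one holds — a deadlock; P5 waits into the deadlock from upstream.
A valid finishing order for the others: P3, P4, P7, P0.
Verifying each step:
  P3 waits on nothing -> runs at once and releases res-18 and res-10
  P4 waits on nothing -> runs at once and releases res-19
  P7 waits on res-10 — all released -> runs and releases res-5
  P0 waits on res-19 — all released -> runs and releases res-0 and res-1


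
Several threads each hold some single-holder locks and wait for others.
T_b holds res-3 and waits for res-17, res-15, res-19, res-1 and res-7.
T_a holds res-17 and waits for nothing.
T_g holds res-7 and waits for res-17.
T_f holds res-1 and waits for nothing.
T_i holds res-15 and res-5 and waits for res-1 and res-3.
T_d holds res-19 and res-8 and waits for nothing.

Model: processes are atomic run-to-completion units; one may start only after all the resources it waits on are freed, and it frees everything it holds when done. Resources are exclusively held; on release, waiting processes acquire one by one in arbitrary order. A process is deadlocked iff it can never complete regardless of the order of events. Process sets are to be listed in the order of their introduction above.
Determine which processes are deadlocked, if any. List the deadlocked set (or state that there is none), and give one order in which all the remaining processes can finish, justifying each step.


Deadlocked set: T_b and T_i.
Key observation: T_b -> T_i -> T_b is a circular wait — nothing in it can go first; no other process is dragged down with it.
A valid finishing order for the others: T_d, T_a, T_f, T_g.
Verifying each step:
  run T_d (it waits on nothing); releases res-19 and res-8
  run T_a (it waits on nothing); releases res-17
  run T_f (it waits on nothing); releases res-1
  T_g: everything it awaited (res-17) is free; runs, freeing res-7


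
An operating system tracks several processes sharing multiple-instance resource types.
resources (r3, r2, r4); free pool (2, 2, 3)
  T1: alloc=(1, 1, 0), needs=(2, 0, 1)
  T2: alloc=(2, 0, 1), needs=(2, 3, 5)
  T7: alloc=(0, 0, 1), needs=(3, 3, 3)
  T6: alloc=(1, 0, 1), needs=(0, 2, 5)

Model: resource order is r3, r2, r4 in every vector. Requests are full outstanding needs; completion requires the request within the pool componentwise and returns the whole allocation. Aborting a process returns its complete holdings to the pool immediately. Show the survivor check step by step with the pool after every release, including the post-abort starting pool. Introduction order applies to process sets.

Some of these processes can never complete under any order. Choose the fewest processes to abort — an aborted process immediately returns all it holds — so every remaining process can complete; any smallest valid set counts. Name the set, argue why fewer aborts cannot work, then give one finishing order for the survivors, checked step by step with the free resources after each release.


The answer: abort T6.
Key observation: T2 could never have finished before the abort; with (1, 0, 1) returned by T6, it fits at step 3.
No smaller set exists: with zero aborts the deadlock remains.
Survivors finish in the order: T1, T7, T2. Walking it through (pool after the aborts first):
  pool = (3, 2, 4)
  T1: need (2, 0, 1) fits (3, 2, 4); releases (1, 1, 0), pool now (4, 3, 4)
  T7: need (3, 3, 3) fits (4, 3, 4); releases (0, 0, 1), pool now (4, 3, 5)
  T2: need (2, 3, 5) fits (4, 3, 5); releases (2, 0, 1), pool now (6, 3, 6)


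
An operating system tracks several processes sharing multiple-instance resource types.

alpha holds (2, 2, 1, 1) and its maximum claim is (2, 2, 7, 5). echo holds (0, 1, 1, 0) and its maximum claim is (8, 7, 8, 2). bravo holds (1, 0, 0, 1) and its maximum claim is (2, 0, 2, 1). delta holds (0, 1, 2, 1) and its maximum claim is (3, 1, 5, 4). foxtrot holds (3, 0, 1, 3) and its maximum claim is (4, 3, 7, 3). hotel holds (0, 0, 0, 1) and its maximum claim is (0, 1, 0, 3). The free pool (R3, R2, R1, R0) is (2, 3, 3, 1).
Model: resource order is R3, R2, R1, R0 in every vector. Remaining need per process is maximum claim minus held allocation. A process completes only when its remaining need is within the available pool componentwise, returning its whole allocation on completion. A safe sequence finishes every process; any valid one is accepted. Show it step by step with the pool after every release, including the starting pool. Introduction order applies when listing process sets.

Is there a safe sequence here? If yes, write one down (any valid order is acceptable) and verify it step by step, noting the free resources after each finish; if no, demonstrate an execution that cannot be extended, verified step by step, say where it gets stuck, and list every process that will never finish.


UNSAFE — no complete ordering exists.
Key observation: the pool after bravo, hotel, delta is (3, 4, 5, 4); every surviving request exceeds it in R1, so progress ends there.
The run bravo, hotel, delta cannot be extended any further. Verifying each step:
  pool = (2, 3, 3, 1)
  bravo needs (1, 0, 2, 0) <= (2, 3, 3, 1) -> finishes; pool += (1, 0, 0, 1) = (3, 3, 3, 2)
  hotel needs (0, 1, 0, 2) <= (3, 3, 3, 2) -> finishes; pool += (0, 0, 0, 1) = (3, 3, 3, 3)
  delta needs (3, 0, 3, 3) <= (3, 3, 3, 3) -> finishes; pool += (0, 1, 2, 1) = (3, 4, 5, 4)
  alpha cannot run: need (0, 0, 6, 4) vs free (3, 4, 5, 4) (insufficient R1)
  echo cannot run: need (8, 6, 7, 2) vs free (3, 4, 5, 4) (insufficient R3, R2 and R1)
  foxtrot cannot run: need (1, 3, 6, 0) vs free (3, 4, 5, 4) (insufficient R1)
Never able to finish: alpha, echo and foxtrot.


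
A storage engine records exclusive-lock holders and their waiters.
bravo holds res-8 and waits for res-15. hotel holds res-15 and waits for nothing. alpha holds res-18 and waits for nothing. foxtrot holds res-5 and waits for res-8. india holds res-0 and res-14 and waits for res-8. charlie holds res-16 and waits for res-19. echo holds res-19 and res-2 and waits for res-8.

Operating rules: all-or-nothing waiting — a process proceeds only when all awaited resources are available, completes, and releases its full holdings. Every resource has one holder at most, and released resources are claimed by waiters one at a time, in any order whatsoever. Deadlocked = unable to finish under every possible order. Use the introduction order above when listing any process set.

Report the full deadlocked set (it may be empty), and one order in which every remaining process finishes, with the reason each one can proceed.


The deadlocked set is empty.
Key observation: no waiting chain loops back on itself — every chain ends at a process that waits on nothing, so everyone eventually runs.
One completion order for the rest: hotel, alpha, bravo, echo, charlie, india, foxtrot.
Step-by-step check:
  run hotel (it waits on nothing); releases res-15
  run alpha (it waits on nothing); releases res-18
  bravo: everything it awaited (res-15) is free; runs, freeing res-8
  echo: everything it awaited (res-8) is free; runs, freeing res-19 and res-2
  charlie: everything it awaited (res-19) is free; runs, freeing res-16
  india: everything it awaited (res-8) is free; runs, freeing res-0 and res-14
  foxtrot: everything it awaited (res-8) is free; runs, freeing res-5


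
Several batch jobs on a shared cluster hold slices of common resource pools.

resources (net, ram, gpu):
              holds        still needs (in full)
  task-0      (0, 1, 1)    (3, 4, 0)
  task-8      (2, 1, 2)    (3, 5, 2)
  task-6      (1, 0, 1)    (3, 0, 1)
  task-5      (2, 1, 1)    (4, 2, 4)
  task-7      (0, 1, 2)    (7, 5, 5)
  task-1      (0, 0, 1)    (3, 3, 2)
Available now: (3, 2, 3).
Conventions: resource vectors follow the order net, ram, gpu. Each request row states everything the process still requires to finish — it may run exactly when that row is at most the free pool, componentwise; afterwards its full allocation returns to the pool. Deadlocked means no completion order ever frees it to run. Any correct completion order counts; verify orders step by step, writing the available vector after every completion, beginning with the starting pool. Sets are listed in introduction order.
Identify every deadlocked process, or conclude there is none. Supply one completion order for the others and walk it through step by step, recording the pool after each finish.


Deadlocked set: task-0, task-8 and task-7.
Key observation: the wall is ram: completing task-6, task-5, task-1 brings the pool only to (6, 3, 6), and all the rest need more.
A valid finishing order for the others: task-6, task-5, task-1. Verifying each step:
  pool = (3, 2, 3)
  task-6 needs (3, 0, 1) <= (3, 2, 3) -> finishes; pool += (1, 0, 1) = (4, 2, 4)
  task-5 needs (4, 2, 4) <= (4, 2, 4) -> finishes; pool += (2, 1, 1) = (6, 3, 5)
  task-1 needs (3, 3, 2) <= (6, 3, 5) -> finishes; pool += (0, 0, 1) = (6, 3, 6)
None of the blocked processes ever fits:
  task-0 still needs (3, 4, 0) but only (6, 3, 6) is free — short on ram
  task-8 still needs (3, 5, 2) but only (6, 3, 6) is free — short on ram
  task-7 still needs (7, 5, 5) but only (6, 3, 6) is free — short on net and ram


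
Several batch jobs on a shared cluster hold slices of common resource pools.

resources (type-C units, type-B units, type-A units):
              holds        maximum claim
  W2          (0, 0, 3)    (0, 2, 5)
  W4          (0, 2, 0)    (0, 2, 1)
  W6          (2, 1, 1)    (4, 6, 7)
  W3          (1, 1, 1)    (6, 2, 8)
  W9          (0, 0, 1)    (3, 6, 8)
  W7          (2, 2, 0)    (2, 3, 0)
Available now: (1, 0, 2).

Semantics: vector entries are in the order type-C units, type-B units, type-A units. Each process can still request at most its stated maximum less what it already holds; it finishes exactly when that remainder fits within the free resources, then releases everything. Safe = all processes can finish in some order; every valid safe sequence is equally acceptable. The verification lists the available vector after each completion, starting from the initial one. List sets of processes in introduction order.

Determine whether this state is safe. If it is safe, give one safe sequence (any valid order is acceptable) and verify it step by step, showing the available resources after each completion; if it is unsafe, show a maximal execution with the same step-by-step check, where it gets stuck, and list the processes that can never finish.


UNSAFE.
Key observation: even finishing W4, W2, W7 leaves just (3, 4, 5) free — too little type-A units for any of the remaining processes.
The run W4, W2, W7 cannot be extended any further. Step-by-step check:
  pool = (1, 0, 2)
  W4: need (0, 0, 1) fits (1, 0, 2); releases (0, 2, 0), pool now (1, 2, 2)
  W2: need (0, 2, 2) fits (1, 2, 2); releases (0, 0, 3), pool now (1, 2, 5)
  W7: need (0, 1, 0) fits (1, 2, 5); releases (2, 2, 0), pool now (3, 4, 5)
  blocked: W6 wants (2, 5, 6), pool (3, 4, 5) — not enough type-B units and type-A units
  blocked: W3 wants (5, 1, 7), pool (3, 4, 5) — not enough type-C units and type-A units
  blocked: W9 wants (3, 6, 7), pool (3, 4, 5) — not enough type-B units and type-A units
Processes that can never finish: W6, W3 and W9.


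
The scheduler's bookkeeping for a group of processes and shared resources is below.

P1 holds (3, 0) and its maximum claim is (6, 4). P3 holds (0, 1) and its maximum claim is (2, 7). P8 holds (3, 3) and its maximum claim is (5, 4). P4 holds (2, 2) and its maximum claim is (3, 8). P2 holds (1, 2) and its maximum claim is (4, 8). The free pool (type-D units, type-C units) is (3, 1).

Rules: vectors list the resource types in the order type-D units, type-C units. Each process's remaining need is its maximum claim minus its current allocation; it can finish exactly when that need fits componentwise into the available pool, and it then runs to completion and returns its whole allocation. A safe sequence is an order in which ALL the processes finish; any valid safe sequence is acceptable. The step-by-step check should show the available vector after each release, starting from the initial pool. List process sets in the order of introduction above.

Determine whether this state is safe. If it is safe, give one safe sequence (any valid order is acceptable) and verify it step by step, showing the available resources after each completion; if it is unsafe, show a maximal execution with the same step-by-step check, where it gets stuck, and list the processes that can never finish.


UNSAFE — no complete ordering exists.
Key observation: even finishing P8, P1 leaves just (9, 4) free — too little type-C units for any of the remaining processes.
Going as far as possible: P8, P1; after that, nothing fits. Verifying each step:
  pool = (3, 1)
  P8 needs (2, 1) <= (3, 1) -> finishes; pool += (3, 3) = (6, 4)
  P1 needs (3, 4) <= (6, 4) -> finishes; pool += (3, 0) = (9, 4)
  P3 still needs (2, 6) but only (9, 4) is free — short on type-C units
  P4 still needs (1, 6) but only (9, 4) is free — short on type-C units
  P2 still needs (3, 6) but only (9, 4) is free — short on type-C units
Never able to finish: P3, P4 and P2.


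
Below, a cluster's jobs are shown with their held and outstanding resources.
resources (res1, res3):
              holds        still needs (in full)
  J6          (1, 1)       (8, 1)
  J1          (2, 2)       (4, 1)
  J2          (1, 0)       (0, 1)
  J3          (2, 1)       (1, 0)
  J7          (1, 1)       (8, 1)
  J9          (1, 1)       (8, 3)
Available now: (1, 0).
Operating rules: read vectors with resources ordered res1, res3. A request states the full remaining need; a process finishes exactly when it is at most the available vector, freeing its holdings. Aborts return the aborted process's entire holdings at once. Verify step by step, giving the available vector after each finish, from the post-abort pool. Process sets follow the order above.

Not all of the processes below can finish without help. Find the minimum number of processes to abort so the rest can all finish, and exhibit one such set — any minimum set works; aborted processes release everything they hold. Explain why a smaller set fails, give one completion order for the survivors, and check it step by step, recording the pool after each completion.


The answer: abort J6 and J7.
Key observation: before aborting J6 and J7, J9 was permanently blocked — no order could ever run it; afterwards it completes at step 4.
No one abort is enough; case by case: J6 alone leaves J7 blocked (short on res1); J1 alone leaves J6 blocked (short on res1); J2 alone leaves J6 blocked (short on res1); J3 alone leaves J6 blocked (short on res1); J7 alone leaves J6 blocked (short on res1); J9 alone leaves J6 blocked (short on res1).
The survivors complete as J3, J2, J1, J9. Verifying each step (starting from the post-abort pool):
  pool = (3, 2)
  run J3 (needs (1, 0), free (3, 2)); after release of (2, 1) the pool is (5, 3)
  run J2 (needs (0, 1), free (5, 3)); after release of (1, 0) the pool is (6, 3)
  run J1 (needs (4, 1), free (6, 3)); after release of (2, 2) the pool is (8, 5)
  run J9 (needs (8, 3), free (8, 5)); after release of (1, 1) the pool is (9, 6)


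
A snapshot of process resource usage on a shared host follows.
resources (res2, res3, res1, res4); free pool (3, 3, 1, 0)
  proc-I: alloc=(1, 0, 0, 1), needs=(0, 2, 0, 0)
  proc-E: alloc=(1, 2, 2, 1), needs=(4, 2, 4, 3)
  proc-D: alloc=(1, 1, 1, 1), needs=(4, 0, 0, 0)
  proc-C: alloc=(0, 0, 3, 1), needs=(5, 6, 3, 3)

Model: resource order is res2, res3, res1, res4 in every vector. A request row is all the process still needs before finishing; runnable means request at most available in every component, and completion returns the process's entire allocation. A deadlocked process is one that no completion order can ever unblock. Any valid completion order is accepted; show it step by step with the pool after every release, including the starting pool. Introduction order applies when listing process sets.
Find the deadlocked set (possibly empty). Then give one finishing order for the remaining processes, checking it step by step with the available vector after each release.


Deadlocked: proc-E and proc-C.
Key observation: even finishing proc-I, proc-D leaves just (5, 4, 2, 2) free — too little res1 for any of the remaining processes.
The rest can finish in the order proc-I, proc-D. Check, step by step:
  pool = (3, 3, 1, 0)
  proc-I needs (0, 2, 0, 0) <= (3, 3, 1, 0) -> finishes; pool += (1, 0, 0, 1) = (4, 3, 1, 1)
  proc-D needs (4, 0, 0, 0) <= (4, 3, 1, 1) -> finishes; pool += (1, 1, 1, 1) = (5, 4, 2, 2)
The stuck group stays short no matter what:
  blocked: proc-E wants (4, 2, 4, 3), pool (5, 4, 2, 2) — not enough res1 and res4
  blocked: proc-C wants (5, 6, 3, 3), pool (5, 4, 2, 2) — not enough res3, res1 and res4


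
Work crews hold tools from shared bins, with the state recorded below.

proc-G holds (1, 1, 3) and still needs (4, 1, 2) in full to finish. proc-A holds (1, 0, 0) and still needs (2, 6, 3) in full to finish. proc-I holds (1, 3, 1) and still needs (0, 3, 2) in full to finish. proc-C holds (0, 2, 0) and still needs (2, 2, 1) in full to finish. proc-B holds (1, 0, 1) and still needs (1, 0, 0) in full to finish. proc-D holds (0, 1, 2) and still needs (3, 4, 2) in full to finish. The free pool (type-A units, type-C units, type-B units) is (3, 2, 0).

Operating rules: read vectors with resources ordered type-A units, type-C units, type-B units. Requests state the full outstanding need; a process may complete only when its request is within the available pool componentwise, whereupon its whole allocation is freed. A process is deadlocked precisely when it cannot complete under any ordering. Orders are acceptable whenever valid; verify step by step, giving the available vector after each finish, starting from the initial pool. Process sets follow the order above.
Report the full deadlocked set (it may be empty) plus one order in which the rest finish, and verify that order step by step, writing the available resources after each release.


Deadlocked set: proc-G, proc-A, proc-I and proc-D.
Key observation: the wall is type-B units: completing proc-B, proc-C brings the pool only to (4, 4, 1), and all the rest need more.
One completion order for the rest: proc-B, proc-C. Walking it through:
  pool = (3, 2, 0)
  run proc-B (needs (1, 0, 0), free (3, 2, 0)); after release of (1, 0, 1) the pool is (4, 2, 1)
  run proc-C (needs (2, 2, 1), free (4, 2, 1)); after release of (0, 2, 0) the pool is (4, 4, 1)
None of the blocked processes ever fits:
  proc-G cannot run: need (4, 1, 2) vs free (4, 4, 1) (insufficient type-B units)
  proc-A cannot run: need (2, 6, 3) vs free (4, 4, 1) (insufficient type-C units and type-B units)
  proc-I cannot run: need (0, 3, 2) vs free (4, 4, 1) (insufficient type-B units)
  proc-D cannot run: need (3, 4, 2) vs free (4, 4, 1) (insufficient type-B units)
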